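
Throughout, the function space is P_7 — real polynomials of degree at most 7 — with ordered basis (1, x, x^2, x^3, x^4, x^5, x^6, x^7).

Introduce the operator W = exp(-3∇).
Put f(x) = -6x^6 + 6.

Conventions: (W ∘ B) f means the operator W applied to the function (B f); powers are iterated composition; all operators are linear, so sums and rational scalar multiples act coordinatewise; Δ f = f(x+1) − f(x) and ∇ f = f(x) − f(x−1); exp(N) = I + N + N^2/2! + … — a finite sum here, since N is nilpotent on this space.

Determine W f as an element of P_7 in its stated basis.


order-1 term: 108x^5 - 270x^4 + 360x^3 - 270x^2 + 108x - 18
order-2 term: -810x^4 + 3240x^3 - 5670x^2 + 4860x - 1674
order-3 term: 3240x^3 - 14580x^2 + 24300x - 14580
order-4 term: -7290x^2 + 29160x - 31590
order-5 term: 8748x - 21870
order-6 term: -4374
the series for exp(-3∇) f terminates at order 6
exp(-3∇) f = -6x^6 + 108x^5 - 1080x^4 + 6840x^3 - 27810x^2 + 67176x - 74100

the image equals g(x) = -6x^6 + 108x^5 - 1080x^4 + 6840x^3 - 27810x^2 + 67176x - 74100


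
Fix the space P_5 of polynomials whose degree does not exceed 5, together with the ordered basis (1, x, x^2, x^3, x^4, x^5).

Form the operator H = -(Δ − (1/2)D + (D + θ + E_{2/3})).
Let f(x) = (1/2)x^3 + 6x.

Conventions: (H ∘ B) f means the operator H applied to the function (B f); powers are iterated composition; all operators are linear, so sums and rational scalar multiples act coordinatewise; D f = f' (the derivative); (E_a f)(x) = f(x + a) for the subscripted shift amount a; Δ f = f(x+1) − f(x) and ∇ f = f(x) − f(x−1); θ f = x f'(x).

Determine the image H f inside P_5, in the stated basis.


the image equals g(x) = -2x^3 - (13/4)x^2 - (85/6)x - 737/54

Δ f = (3/2)x^2 + (3/2)x + 13/2
D f = (3/2)x^2 + 6
(-(1/2)D) f = -(3/4)x^2 - 3
D f = (3/2)x^2 + 6
θ f = (3/2)x^3 + 6x
E_{2/3} f = (1/2)x^3 + x^2 + (20/3)x + 112/27
(D + θ + E_{2/3}) f = 2x^3 + (5/2)x^2 + (38/3)x + 274/27
(Δ − (1/2)D + (D + θ + E_{2/3})) f = 2x^3 + (13/4)x^2 + (85/6)x + 737/54
(-(Δ − (1/2)D + (D + θ + E_{2/3}))) f = -2x^3 - (13/4)x^2 - (85/6)x - 737/54


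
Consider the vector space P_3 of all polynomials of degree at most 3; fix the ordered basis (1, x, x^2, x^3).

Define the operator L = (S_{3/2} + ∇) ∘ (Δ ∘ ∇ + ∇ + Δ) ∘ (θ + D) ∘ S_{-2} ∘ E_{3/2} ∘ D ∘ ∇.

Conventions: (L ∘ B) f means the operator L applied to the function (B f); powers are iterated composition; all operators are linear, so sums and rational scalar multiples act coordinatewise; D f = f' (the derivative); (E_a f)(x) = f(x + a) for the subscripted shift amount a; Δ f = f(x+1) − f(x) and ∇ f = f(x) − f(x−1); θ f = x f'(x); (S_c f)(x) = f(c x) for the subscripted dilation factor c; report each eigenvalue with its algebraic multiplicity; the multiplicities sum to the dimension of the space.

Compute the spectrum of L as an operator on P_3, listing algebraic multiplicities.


λ = 0 (multiplicity 4)

image of 1: 0
image of x: 0
image of x^2: 0
image of x^3: -24
the matrix is upper triangular; its diagonal is (0, 0, 0, 0)
for a triangular matrix the eigenvalues are the diagonal entries, with algebraic multiplicity their repetition count


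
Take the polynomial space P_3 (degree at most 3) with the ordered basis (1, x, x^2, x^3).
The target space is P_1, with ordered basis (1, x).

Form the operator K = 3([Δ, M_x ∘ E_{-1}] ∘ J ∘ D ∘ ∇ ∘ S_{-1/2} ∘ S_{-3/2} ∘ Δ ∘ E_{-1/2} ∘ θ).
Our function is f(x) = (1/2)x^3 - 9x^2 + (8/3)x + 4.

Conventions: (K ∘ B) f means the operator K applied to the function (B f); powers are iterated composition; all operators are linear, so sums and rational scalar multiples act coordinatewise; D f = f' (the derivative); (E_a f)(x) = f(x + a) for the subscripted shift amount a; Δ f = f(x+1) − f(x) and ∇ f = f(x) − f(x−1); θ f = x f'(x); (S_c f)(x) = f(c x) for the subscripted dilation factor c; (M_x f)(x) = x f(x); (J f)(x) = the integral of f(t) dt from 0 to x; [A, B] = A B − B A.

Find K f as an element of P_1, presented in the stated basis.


the image equals g(x) = (243/16)x

θ f = (3/2)x^3 - 18x^2 + (8/3)x
E_{-1/2} θ f = (3/2)x^3 - (81/4)x^2 + (523/24)x - 289/48
Δ E_{-1/2} θ f = (9/2)x^2 - 36x + 73/24
S_{-3/2} (Δ ∘ E_{-1/2} ∘ θ) f = (81/8)x^2 + 54x + 73/24
S_{-1/2} S_{-3/2} (Δ ∘ E_{-1/2} ∘ θ) f = (81/32)x^2 - 27x + 73/24
∇ S_{-1/2} S_{-3/2} (Δ ∘ E_{-1/2} ∘ θ) f = (81/16)x - 945/32
D (∇ ∘ S_{-1/2} ∘ S_{-3/2}) (Δ ∘ E_{-1/2} ∘ θ) f = 81/16
J D (∇ ∘ S_{-1/2} ∘ S_{-3/2}) (Δ ∘ E_{-1/2} ∘ θ) f = (81/16)x
E_{-1} (J ∘ D ∘ ∇ ∘ S_{-1/2} ∘ S_{-3/2}) (Δ ∘ E_{-1/2} ∘ θ) f = (81/16)x - 81/16
M_x E_{-1} (J ∘ D ∘ ∇ ∘ S_{-1/2} ∘ S_{-3/2}) (Δ ∘ E_{-1/2} ∘ θ) f = (81/16)x^2 - (81/16)x
Δ (M_x ∘ E_{-1}) (J ∘ D ∘ ∇ ∘ S_{-1/2} ∘ S_{-3/2}) (Δ ∘ E_{-1/2} ∘ θ) f = (81/8)x
Δ (J ∘ D ∘ ∇ ∘ S_{-1/2} ∘ S_{-3/2}) (Δ ∘ E_{-1/2} ∘ θ) f = 81/16
E_{-1} Δ (J ∘ D ∘ ∇ ∘ S_{-1/2} ∘ S_{-3/2}) (Δ ∘ E_{-1/2} ∘ θ) f = 81/16
M_x E_{-1} Δ (J ∘ D ∘ ∇ ∘ S_{-1/2} ∘ S_{-3/2}) (Δ ∘ E_{-1/2} ∘ θ) f = (81/16)x
[Δ, M_x ∘ E_{-1}] (J ∘ D ∘ ∇ ∘ S_{-1/2} ∘ S_{-3/2}) (Δ ∘ E_{-1/2} ∘ θ) f = (81/16)x
(3([Δ, M_x ∘ E_{-1}] ∘ J ∘ D ∘ ∇ ∘ S_{-1/2} ∘ S_{-3/2} ∘ Δ ∘ E_{-1/2} ∘ θ)) f = (243/16)x


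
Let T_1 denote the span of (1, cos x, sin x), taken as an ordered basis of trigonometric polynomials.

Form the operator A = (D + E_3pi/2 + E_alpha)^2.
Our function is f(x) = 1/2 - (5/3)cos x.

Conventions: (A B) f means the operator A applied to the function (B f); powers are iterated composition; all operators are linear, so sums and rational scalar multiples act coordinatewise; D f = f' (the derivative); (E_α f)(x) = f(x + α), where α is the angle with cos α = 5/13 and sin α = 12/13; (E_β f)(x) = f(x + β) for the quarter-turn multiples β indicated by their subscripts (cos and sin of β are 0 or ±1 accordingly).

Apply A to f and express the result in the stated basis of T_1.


g(x) = 2 + (595/507)cos x + (200/169)sin x

D f = (5/3)sin x
E_3pi/2 f = 1/2 - (5/3)sin x
E_alpha f = 1/2 - (25/39)cos x + (20/13)sin x
(D + E_3pi/2 + E_alpha) f = 1 - (25/39)cos x + (20/13)sin x
D (D + E_3pi/2 + E_alpha) f = (20/13)cos x + (25/39)sin x
E_3pi/2 (D + E_3pi/2 + E_alpha) f = 1 - (20/13)cos x - (25/39)sin x
E_alpha (D + E_3pi/2 + E_alpha) f = 1 + (595/507)cos x + (200/169)sin x
(D + E_3pi/2 + E_alpha) (D + E_3pi/2 + E_alpha) f = 2 + (595/507)cos x + (200/169)sin x


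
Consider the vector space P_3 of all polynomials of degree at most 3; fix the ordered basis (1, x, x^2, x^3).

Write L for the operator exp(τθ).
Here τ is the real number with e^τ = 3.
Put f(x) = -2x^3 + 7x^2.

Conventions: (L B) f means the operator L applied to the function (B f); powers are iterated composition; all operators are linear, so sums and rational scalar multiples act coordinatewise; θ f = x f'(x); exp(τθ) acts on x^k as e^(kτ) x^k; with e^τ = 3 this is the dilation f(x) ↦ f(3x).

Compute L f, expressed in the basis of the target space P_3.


exp(τθ) x^k = e^(kτ) x^k; with e^τ = 3 this sends x^k to 3^k x^k
x^2 ↦ 9 x^2
x^3 ↦ 27 x^3
applying this coordinatewise to f: exp(τθ) f = -54x^3 + 63x^2

the image equals g(x) = -54x^3 + 63x^2


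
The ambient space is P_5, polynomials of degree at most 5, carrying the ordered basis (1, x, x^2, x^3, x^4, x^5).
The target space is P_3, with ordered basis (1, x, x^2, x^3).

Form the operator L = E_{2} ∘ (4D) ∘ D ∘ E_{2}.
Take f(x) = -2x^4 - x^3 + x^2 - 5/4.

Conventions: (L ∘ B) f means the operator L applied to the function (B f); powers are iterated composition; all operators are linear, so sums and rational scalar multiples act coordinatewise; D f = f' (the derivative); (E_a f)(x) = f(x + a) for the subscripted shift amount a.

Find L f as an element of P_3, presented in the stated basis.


the image equals g(x) = -96x^2 - 792x - 1624

E_{2} f = -2x^4 - 17x^3 - 53x^2 - 72x - 149/4
D E_{2} f = -8x^3 - 51x^2 - 106x - 72
D (D ∘ E_{2}) f = -24x^2 - 102x - 106
(4D) (D ∘ E_{2}) f = -96x^2 - 408x - 424
E_{2} (4D) (D ∘ E_{2}) f = -96x^2 - 792x - 1624


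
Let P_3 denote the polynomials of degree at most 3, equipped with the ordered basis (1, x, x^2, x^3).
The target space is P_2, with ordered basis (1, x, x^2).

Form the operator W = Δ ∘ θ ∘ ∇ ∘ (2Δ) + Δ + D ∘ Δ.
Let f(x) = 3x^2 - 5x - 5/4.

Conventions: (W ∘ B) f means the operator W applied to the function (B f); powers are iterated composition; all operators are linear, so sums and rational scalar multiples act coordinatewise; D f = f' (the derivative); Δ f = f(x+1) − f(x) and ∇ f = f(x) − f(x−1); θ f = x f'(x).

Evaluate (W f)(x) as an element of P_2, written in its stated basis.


the result is g(x) = 6x + 4

Δ f = 6x - 2
(2Δ) f = 12x - 4
∇ (2Δ) f = 12
θ ∇ (2Δ) f = 0
Δ θ ∇ (2Δ) f = 0
Δ f = 6x - 2
Δ f = 6x - 2
D Δ f = 6
(Δ ∘ θ ∘ ∇ ∘ (2Δ) + Δ + D ∘ Δ) f = 6x + 4


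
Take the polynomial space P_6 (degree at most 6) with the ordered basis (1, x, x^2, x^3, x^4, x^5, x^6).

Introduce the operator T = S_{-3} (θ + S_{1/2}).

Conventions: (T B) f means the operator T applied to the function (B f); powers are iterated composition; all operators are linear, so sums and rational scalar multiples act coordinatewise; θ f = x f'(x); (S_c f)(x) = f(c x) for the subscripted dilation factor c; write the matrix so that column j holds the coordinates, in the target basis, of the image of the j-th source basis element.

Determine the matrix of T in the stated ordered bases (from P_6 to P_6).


the matrix is [[1, 0, 0, 0, 0, 0, 0]; [0, -9/2, 0, 0, 0, 0, 0]; [0, 0, 81/4, 0, 0, 0, 0]; [0, 0, 0, -675/8, 0, 0, 0]; [0, 0, 0, 0, 5265/16, 0, 0]; [0, 0, 0, 0, 0, -39123/32, 0]; [0, 0, 0, 0, 0, 0, 280665/64]] (rows listed top to bottom)

image of 1: 1
image of x: -(9/2)x
image of x^2: (81/4)x^2
image of x^3: -(675/8)x^3
image of x^4: (5265/16)x^4
image of x^5: -(39123/32)x^5
image of x^6: (280665/64)x^6
each image's coordinates form column j of the matrix


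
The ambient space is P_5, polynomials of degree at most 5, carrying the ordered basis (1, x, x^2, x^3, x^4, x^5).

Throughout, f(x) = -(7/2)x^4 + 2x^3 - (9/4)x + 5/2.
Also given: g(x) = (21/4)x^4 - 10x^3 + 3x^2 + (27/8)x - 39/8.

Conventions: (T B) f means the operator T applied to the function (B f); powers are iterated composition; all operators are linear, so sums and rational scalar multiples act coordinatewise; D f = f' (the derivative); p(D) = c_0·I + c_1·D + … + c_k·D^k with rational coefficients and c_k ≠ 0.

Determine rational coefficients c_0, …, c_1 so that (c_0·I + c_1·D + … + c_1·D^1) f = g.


c_0 = -3/2, c_1 = 1/2

D^0 f = -(7/2)x^4 + 2x^3 - (9/4)x + 5/2
D^1 f = -14x^3 + 6x^2 - 9/4
matching coefficients of g against c_0 f + c_1 Df + … from the top degree down determines the c_i
solution: c_0 = -3/2, c_1 = 1/2


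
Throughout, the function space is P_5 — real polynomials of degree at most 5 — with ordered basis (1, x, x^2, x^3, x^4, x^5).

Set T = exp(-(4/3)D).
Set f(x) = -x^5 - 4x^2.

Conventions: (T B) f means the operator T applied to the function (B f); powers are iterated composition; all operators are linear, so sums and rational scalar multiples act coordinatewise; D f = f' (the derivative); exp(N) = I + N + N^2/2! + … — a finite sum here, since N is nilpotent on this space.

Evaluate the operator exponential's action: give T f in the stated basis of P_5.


order-1 term: (20/3)x^4 + (32/3)x
order-2 term: -(160/9)x^3 - 64/9
order-3 term: (640/27)x^2
order-4 term: -(1280/81)x
order-5 term: 1024/243
the series for exp(-(4/3)D) f terminates at order 5
exp(-(4/3)D) f = -x^5 + (20/3)x^4 - (160/9)x^3 + (532/27)x^2 - (416/81)x - 704/243

the image equals g(x) = -x^5 + (20/3)x^4 - (160/9)x^3 + (532/27)x^2 - (416/81)x - 704/243


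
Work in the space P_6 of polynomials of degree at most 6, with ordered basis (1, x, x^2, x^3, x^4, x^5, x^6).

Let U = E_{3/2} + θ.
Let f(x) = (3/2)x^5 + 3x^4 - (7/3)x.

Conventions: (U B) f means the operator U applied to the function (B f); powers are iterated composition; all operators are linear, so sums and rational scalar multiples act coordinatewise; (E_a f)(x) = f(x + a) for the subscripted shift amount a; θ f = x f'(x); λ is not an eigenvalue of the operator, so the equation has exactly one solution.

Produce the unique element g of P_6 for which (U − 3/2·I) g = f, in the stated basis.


g(x) = (1/3)x^5 + (1/7)x^4 - (117/35)x^3 + (87/70)x^2 + (10309/840)x + 14759/560

write g with unknown coordinates in the stated basis and equate coefficients in (U − 3/2·I) g = f
solving from the highest basis element down gives g = (1/3)x^5 + (1/7)x^4 - (117/35)x^3 + (87/70)x^2 + (10309/840)x + 14759/560
check: U g = 2x^5 + (45/14)x^4 - (351/70)x^3 + (261/140)x^2 + (27007/1680)x + 44277/1120
so U g − 3/2·g = (3/2)x^5 + 3x^4 - (7/3)x = f ✓


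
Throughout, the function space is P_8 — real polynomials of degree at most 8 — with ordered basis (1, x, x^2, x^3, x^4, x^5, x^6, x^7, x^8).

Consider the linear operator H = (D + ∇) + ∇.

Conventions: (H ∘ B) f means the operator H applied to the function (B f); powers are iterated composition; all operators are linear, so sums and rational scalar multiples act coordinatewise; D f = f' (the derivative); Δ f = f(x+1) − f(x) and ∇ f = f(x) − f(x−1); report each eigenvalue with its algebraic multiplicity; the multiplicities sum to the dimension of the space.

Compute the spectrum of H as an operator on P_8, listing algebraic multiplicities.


λ = 0 (multiplicity 9)

image of 1: 0
image of x: 3
image of x^2: 6x - 2
image of x^3: 9x^2 - 6x + 2
image of x^4: 12x^3 - 12x^2 + 8x - 2
image of x^5: 15x^4 - 20x^3 + 20x^2 - 10x + 2
image of x^6: 18x^5 - 30x^4 + 40x^3 - 30x^2 + 12x - 2
image of x^7: 21x^6 - 42x^5 + 70x^4 - 70x^3 + 42x^2 - 14x + 2
image of x^8: 24x^7 - 56x^6 + 112x^5 - 140x^4 + 112x^3 - 56x^2 + 16x - 2
the matrix is upper triangular; its diagonal is (0, 0, 0, 0, 0, 0, 0, 0, 0)
for a triangular matrix the eigenvalues are the diagonal entries, with algebraic multiplicity their repetition count


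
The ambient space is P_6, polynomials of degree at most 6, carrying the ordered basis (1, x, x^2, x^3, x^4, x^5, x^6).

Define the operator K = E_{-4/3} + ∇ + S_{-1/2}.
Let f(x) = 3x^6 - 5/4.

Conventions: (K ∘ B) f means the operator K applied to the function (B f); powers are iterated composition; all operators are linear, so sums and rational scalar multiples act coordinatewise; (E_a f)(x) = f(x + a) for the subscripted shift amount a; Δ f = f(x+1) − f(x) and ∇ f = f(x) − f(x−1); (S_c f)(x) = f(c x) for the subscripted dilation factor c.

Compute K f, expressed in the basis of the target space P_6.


E_{-4/3} f = 3x^6 - 24x^5 + 80x^4 - (1280/9)x^3 + (1280/9)x^2 - (2048/27)x + 15169/972
∇ f = 18x^5 - 45x^4 + 60x^3 - 45x^2 + 18x - 3
S_{-1/2} f = (3/64)x^6 - 5/4
(E_{-4/3} + ∇ + S_{-1/2}) f = (195/64)x^6 - 6x^5 + 35x^4 - (740/9)x^3 + (875/9)x^2 - (1562/27)x + 5519/486

the result is g(x) = (195/64)x^6 - 6x^5 + 35x^4 - (740/9)x^3 + (875/9)x^2 - (1562/27)x + 5519/486


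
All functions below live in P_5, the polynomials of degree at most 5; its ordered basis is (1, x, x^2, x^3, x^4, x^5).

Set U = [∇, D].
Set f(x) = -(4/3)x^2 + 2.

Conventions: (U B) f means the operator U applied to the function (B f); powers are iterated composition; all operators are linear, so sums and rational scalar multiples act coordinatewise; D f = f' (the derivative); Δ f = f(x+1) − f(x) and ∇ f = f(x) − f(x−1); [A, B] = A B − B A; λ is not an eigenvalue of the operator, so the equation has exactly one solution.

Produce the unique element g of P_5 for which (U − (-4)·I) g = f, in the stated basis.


write g with unknown coordinates in the stated basis and equate coefficients in (U − (-4)·I) g = f
solving from the highest basis element down gives g = -(1/3)x^2 + 1/2
check: U g = 0
so U g − (-4)·g = -(4/3)x^2 + 2 = f ✓

g(x) = -(1/3)x^2 + 1/2


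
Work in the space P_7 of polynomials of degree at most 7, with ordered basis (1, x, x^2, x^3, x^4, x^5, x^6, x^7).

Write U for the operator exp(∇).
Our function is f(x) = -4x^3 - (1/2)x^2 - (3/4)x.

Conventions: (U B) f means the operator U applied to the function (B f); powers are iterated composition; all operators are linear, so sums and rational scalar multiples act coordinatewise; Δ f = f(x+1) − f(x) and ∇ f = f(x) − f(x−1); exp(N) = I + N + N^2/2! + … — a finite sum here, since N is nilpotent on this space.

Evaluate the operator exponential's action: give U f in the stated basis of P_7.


the image equals g(x) = -4x^3 - (25/2)x^2 - (7/4)x + 13/4

order-1 term: -12x^2 + 11x - 17/4
order-2 term: -12x + 23/2
order-3 term: -4
the series for exp(∇) f terminates at order 3
exp(∇) f = -4x^3 - (25/2)x^2 - (7/4)x + 13/4


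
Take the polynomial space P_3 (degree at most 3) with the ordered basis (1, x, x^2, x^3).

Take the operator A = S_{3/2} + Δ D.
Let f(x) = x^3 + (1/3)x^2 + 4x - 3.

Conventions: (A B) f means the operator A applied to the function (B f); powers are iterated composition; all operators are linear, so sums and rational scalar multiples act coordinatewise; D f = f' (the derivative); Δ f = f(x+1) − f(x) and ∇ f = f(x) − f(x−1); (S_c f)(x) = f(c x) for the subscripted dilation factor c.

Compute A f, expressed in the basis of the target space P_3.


S_{3/2} f = (27/8)x^3 + (3/4)x^2 + 6x - 3
D f = 3x^2 + (2/3)x + 4
Δ D f = 6x + 11/3
(S_{3/2} + Δ D) f = (27/8)x^3 + (3/4)x^2 + 12x + 2/3

the result is g(x) = (27/8)x^3 + (3/4)x^2 + 12x + 2/3


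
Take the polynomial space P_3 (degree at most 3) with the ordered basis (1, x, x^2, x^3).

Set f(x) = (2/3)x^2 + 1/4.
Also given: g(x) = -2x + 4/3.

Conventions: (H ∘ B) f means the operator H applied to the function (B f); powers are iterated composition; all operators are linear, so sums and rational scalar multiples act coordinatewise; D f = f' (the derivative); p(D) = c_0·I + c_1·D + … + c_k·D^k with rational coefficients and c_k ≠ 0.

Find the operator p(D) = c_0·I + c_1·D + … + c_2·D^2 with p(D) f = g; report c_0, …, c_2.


D^0 f = (2/3)x^2 + 1/4
D^1 f = (4/3)x
D^2 f = 4/3
matching coefficients of g against c_0 f + c_1 Df + … from the top degree down determines the c_i
solution: c_0 = 0, c_1 = -3/2, c_2 = 1

c_0 = 0, c_1 = -3/2, c_2 = 1


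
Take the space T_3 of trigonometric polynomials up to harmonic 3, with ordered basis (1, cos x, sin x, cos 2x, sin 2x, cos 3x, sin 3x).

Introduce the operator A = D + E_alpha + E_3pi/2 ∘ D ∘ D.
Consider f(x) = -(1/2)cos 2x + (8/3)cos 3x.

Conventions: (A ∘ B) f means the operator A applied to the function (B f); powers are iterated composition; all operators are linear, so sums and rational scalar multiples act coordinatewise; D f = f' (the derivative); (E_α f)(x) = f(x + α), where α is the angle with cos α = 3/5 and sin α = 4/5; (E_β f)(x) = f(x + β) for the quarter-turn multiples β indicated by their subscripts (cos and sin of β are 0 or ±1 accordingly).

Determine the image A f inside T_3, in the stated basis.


D f = sin 2x - 8sin 3x
E_alpha f = (7/50)cos 2x + (12/25)sin 2x - (312/125)cos 3x - (352/375)sin 3x
D f = sin 2x - 8sin 3x
D D f = 2cos 2x - 24cos 3x
E_3pi/2 D D f = -2cos 2x + 24sin 3x
(D + E_alpha + E_3pi/2 ∘ D ∘ D) f = -(93/50)cos 2x + (37/25)sin 2x - (312/125)cos 3x + (5648/375)sin 3x

g(x) = -(93/50)cos 2x + (37/25)sin 2x - (312/125)cos 3x + (5648/375)sin 3x


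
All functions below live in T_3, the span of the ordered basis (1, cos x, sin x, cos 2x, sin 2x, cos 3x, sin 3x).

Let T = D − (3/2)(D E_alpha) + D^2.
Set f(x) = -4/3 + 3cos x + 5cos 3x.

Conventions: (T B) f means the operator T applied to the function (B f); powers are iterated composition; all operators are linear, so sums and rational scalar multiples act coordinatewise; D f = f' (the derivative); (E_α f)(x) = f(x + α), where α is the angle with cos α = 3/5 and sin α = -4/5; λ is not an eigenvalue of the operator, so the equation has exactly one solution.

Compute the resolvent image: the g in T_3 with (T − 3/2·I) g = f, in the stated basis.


g(x) = 8/9 - (111/137)cos x + (3/137)sin x - (5035/16503)cos 3x + (3005/16503)sin 3x

write g with unknown coordinates in the stated basis and equate coefficients in (T − 3/2·I) g = f
solving from the highest basis element down gives g = 8/9 - (111/137)cos x + (3/137)sin x - (5035/16503)cos 3x + (3005/16503)sin 3x
check: T g = (489/274)cos x + (9/274)sin x + (49975/11002)cos 3x + (3005/11002)sin 3x
so T g − 3/2·g = -4/3 + 3cos x + 5cos 3x = f ✓


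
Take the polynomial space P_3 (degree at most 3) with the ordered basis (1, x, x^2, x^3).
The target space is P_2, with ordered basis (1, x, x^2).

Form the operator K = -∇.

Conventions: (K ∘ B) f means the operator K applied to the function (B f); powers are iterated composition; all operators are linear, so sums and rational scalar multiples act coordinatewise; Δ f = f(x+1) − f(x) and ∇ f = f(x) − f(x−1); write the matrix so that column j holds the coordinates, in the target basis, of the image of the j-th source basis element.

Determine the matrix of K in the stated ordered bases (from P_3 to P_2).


image of 1: 0
image of x: -1
image of x^2: -2x + 1
image of x^3: -3x^2 + 3x - 1
each image's coordinates form column j of the matrix

the matrix is [[0, -1, 1, -1]; [0, 0, -2, 3]; [0, 0, 0, -3]] (rows listed top to bottom)


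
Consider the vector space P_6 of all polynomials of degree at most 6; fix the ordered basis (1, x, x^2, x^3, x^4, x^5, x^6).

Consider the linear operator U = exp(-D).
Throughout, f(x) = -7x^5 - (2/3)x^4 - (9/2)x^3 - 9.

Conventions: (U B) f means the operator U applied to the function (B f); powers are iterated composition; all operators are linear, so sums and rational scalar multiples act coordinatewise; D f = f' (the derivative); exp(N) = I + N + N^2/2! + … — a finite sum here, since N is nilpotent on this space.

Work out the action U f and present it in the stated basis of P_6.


order-1 term: 35x^4 + (8/3)x^3 + (27/2)x^2
order-2 term: -70x^3 - 4x^2 - (27/2)x
order-3 term: 70x^2 + (8/3)x + 9/2
order-4 term: -35x - 2/3
order-5 term: 7
the series for exp(-D) f terminates at order 5
exp(-D) f = -7x^5 + (103/3)x^4 - (431/6)x^3 + (159/2)x^2 - (275/6)x + 11/6

the image equals g(x) = -7x^5 + (103/3)x^4 - (431/6)x^3 + (159/2)x^2 - (275/6)x + 11/6


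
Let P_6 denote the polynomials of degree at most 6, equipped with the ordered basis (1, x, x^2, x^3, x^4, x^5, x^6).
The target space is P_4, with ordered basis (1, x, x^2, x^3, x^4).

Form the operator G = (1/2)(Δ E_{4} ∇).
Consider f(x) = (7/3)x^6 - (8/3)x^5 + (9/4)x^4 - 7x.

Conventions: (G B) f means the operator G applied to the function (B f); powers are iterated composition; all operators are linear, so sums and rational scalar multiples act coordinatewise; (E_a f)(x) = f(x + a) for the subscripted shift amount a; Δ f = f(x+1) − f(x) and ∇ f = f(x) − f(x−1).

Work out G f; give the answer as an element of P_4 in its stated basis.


the image equals g(x) = 35x^4 + (1600/3)x^3 + (6177/2)x^2 + (24164/3)x + 95767/12

∇ f = 14x^5 - (145/3)x^4 + (247/3)x^3 - (451/6)x^2 + (109/3)x - 57/4
E_{4} ∇ f = 14x^5 + (695/3)x^4 + 1549x^3 + (31397/6)x^2 + (26801/3)x + 73925/12
Δ E_{4} ∇ f = 70x^4 + (3200/3)x^3 + 6177x^2 + (48328/3)x + 95767/6
((1/2)(Δ E_{4} ∇)) f = 35x^4 + (1600/3)x^3 + (6177/2)x^2 + (24164/3)x + 95767/12


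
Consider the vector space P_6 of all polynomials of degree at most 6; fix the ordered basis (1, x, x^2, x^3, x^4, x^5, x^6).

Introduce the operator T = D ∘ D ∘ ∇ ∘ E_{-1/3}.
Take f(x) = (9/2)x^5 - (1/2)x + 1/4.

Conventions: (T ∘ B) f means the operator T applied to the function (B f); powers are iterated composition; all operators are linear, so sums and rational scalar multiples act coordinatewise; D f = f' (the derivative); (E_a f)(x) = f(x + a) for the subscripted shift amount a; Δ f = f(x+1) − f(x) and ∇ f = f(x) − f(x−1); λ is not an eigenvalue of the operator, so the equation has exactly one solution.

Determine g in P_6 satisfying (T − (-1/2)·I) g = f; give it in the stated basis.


the image equals g(x) = 9x^5 - 1080x^2 + 1799x - 1679/2

write g with unknown coordinates in the stated basis and equate coefficients in (T − (-1/2)·I) g = f
solving from the highest basis element down gives g = 9x^5 - 1080x^2 + 1799x - 1679/2
check: T g = 540x^2 - 900x + 420
so T g − (-1/2)·g = (9/2)x^5 - (1/2)x + 1/4 = f ✓


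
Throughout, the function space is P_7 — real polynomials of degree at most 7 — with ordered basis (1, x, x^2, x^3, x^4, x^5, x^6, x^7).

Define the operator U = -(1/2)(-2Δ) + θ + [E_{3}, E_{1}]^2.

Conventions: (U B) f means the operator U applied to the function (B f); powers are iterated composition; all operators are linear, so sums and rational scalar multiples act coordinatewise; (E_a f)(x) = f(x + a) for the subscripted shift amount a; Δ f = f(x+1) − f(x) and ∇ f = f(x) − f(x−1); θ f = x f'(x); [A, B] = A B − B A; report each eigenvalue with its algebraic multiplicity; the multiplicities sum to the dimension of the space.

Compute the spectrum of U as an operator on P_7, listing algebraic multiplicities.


image of 1: 0
image of x: x + 1
image of x^2: 2x^2 + 2x + 1
image of x^3: 3x^3 + 3x^2 + 3x + 1
image of x^4: 4x^4 + 4x^3 + 6x^2 + 4x + 1
image of x^5: 5x^5 + 5x^4 + 10x^3 + 10x^2 + 5x + 1
image of x^6: 6x^6 + 6x^5 + 15x^4 + 20x^3 + 15x^2 + 6x + 1
image of x^7: 7x^7 + 7x^6 + 21x^5 + 35x^4 + 35x^3 + 21x^2 + 7x + 1
the matrix is upper triangular; its diagonal is (0, 1, 2, 3, 4, 5, 6, 7)
for a triangular matrix the eigenvalues are the diagonal entries, with algebraic multiplicity their repetition count

λ = 0 (multiplicity 1), λ = 1 (multiplicity 1), λ = 2 (multiplicity 1), λ = 3 (multiplicity 1), λ = 4 (multiplicity 1), λ = 5 (multiplicity 1), λ = 6 (multiplicity 1), λ = 7 (multiplicity 1)


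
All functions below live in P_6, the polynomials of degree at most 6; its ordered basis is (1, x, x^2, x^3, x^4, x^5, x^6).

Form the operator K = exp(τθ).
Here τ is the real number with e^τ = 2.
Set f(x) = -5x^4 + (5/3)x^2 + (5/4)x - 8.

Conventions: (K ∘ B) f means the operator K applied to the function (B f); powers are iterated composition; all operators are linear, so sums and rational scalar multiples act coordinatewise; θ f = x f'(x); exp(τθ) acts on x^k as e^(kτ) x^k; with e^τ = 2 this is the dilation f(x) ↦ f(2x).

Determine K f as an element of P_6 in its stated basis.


the result is g(x) = -80x^4 + (20/3)x^2 + (5/2)x - 8

exp(τθ) x^k = e^(kτ) x^k; with e^τ = 2 this sends x^k to 2^k x^k
x ↦ 2 x
x^2 ↦ 4 x^2
x^4 ↦ 16 x^4
applying this coordinatewise to f: exp(τθ) f = -80x^4 + (20/3)x^2 + (5/2)x - 8


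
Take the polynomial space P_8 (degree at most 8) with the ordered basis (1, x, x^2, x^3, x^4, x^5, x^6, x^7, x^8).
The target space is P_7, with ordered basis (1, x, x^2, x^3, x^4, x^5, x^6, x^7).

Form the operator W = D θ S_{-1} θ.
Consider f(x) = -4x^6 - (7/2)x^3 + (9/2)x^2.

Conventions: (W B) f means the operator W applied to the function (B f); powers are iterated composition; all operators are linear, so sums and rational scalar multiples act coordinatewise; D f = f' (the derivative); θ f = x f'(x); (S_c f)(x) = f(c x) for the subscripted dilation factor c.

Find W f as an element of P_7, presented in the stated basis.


g(x) = -864x^5 + (189/2)x^2 + 36x

θ f = -24x^6 - (21/2)x^3 + 9x^2
S_{-1} θ f = -24x^6 + (21/2)x^3 + 9x^2
θ S_{-1} θ f = -144x^6 + (63/2)x^3 + 18x^2
D θ S_{-1} θ f = -864x^5 + (189/2)x^2 + 36x


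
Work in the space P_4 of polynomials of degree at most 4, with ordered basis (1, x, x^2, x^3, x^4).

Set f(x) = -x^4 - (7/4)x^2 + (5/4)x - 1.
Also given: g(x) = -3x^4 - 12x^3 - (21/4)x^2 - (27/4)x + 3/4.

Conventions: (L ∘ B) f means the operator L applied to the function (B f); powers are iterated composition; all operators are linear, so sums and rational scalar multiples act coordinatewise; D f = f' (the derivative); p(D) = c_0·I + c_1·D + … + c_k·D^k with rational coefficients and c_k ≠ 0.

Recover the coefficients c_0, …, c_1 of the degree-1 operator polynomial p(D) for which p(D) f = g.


p(D) = 3·I + 3·D, i.e. c_0 = 3, c_1 = 3

D^0 f = -x^4 - (7/4)x^2 + (5/4)x - 1
D^1 f = -4x^3 - (7/2)x + 5/4
matching coefficients of g against c_0 f + c_1 Df + … from the top degree down determines the c_i
solution: c_0 = 3, c_1 = 3


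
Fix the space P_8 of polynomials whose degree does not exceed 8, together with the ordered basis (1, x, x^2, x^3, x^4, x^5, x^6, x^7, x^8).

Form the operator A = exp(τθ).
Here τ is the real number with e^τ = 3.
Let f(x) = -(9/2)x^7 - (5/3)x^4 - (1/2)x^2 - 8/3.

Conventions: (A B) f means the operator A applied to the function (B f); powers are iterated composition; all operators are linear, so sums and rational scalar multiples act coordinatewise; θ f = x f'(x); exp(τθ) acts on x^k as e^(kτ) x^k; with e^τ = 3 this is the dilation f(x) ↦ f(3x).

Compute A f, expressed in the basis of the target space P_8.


exp(τθ) x^k = e^(kτ) x^k; with e^τ = 3 this sends x^k to 3^k x^k
x^2 ↦ 9 x^2
x^4 ↦ 81 x^4
x^7 ↦ 2187 x^7
applying this coordinatewise to f: exp(τθ) f = -(19683/2)x^7 - 135x^4 - (9/2)x^2 - 8/3

g(x) = -(19683/2)x^7 - 135x^4 - (9/2)x^2 - 8/3


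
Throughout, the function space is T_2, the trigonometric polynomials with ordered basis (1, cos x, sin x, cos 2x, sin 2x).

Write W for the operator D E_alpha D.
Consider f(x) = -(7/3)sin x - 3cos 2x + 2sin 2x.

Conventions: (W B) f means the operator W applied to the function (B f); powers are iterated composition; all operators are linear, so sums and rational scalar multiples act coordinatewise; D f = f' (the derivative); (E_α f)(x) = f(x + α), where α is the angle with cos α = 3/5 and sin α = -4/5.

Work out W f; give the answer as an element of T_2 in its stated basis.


the result is g(x) = -(28/15)cos x + (7/5)sin x + (108/25)cos 2x + (344/25)sin 2x

D f = -(7/3)cos x + 4cos 2x + 6sin 2x
E_alpha D f = -(7/5)cos x - (28/15)sin x - (172/25)cos 2x + (54/25)sin 2x
D E_alpha D f = -(28/15)cos x + (7/5)sin x + (108/25)cos 2x + (344/25)sin 2x


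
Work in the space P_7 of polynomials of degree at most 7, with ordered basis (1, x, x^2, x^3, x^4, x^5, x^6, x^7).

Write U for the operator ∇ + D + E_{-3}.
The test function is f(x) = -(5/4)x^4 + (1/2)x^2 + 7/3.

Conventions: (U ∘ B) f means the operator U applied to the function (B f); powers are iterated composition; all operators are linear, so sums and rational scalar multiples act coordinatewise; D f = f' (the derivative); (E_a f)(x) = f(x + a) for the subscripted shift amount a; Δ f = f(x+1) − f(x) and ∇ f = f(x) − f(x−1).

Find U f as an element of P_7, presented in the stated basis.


the result is g(x) = -(5/4)x^4 + 5x^3 - (119/2)x^2 + 129x - 281/3

∇ f = -5x^3 + (15/2)x^2 - 4x + 3/4
D f = -5x^3 + x
E_{-3} f = -(5/4)x^4 + 15x^3 - 67x^2 + 132x - 1133/12
(∇ + D + E_{-3}) f = -(5/4)x^4 + 5x^3 - (119/2)x^2 + 129x - 281/3


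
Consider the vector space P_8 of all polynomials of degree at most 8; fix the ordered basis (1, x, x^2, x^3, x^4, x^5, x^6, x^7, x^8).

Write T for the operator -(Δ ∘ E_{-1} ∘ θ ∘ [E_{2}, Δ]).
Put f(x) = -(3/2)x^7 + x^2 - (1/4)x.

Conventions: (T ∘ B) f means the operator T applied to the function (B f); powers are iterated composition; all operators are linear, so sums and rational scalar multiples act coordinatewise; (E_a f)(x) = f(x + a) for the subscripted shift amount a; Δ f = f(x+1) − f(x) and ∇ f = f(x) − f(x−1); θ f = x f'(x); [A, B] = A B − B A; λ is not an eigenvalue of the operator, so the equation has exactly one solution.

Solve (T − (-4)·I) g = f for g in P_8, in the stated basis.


g(x) = -(3/8)x^7 + (1/4)x^2 - (1/16)x

write g with unknown coordinates in the stated basis and equate coefficients in (T − (-4)·I) g = f
solving from the highest basis element down gives g = -(3/8)x^7 + (1/4)x^2 - (1/16)x
check: T g = 0
so T g − (-4)·g = -(3/2)x^7 + x^2 - (1/4)x = f ✓


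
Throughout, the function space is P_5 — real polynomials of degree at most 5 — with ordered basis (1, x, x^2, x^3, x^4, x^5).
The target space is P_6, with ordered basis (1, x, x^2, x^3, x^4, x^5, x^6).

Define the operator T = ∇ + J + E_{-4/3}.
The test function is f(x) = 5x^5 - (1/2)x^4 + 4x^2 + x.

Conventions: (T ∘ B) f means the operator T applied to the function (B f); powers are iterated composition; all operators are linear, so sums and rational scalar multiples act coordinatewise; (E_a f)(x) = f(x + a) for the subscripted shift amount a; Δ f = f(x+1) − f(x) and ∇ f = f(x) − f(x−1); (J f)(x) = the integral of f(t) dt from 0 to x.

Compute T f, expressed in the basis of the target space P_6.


g(x) = (5/6)x^6 + (49/10)x^5 - (53/6)x^4 + (368/9)x^3 - (3583/54)x^2 + (4462/81)x - 6985/486

∇ f = 25x^4 - 52x^3 + 53x^2 - 19x + 5/2
J f = (5/6)x^6 - (1/10)x^5 + (4/3)x^3 + (1/2)x^2
E_{-4/3} f = 5x^5 - (203/6)x^4 + (824/9)x^3 - (3236/27)x^2 + (6001/81)x - 4100/243
(∇ + J + E_{-4/3}) f = (5/6)x^6 + (49/10)x^5 - (53/6)x^4 + (368/9)x^3 - (3583/54)x^2 + (4462/81)x - 6985/486


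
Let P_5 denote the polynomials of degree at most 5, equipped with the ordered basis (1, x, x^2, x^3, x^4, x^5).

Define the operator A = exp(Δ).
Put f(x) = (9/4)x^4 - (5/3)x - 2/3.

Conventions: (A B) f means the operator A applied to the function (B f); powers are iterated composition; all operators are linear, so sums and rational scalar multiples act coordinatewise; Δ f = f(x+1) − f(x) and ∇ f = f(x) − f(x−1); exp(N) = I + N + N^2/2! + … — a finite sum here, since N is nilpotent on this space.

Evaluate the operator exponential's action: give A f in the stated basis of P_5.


order-1 term: 9x^3 + (27/2)x^2 + 9x + 7/12
order-2 term: (27/2)x^2 + 27x + 63/4
order-3 term: 9x + 27/2
order-4 term: 9/4
the series for exp(Δ) f terminates at order 4
exp(Δ) f = (9/4)x^4 + 9x^3 + 27x^2 + (130/3)x + 377/12

g(x) = (9/4)x^4 + 9x^3 + 27x^2 + (130/3)x + 377/12


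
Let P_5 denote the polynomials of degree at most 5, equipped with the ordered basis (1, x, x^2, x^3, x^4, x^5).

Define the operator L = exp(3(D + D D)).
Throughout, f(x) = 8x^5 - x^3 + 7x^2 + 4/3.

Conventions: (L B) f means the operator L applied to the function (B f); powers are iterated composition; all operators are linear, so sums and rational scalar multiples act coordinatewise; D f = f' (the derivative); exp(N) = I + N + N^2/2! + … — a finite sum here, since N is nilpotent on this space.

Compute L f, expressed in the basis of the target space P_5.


the result is g(x) = 8x^5 + 120x^4 + 1199x^3 + 6478x^2 + 20517x + 83668/3

order-1 term: 120x^4 + 480x^3 - 9x^2 + 24x + 42
order-2 term: 720x^3 + 4320x^2 + 4293x + 9
order-3 term: 2160x^2 + 12960x + 12933
order-4 term: 3240x + 12960
order-5 term: 1944
the series for exp(3(D + D D)) f terminates at order 5
exp(3(D + D D)) f = 8x^5 + 120x^4 + 1199x^3 + 6478x^2 + 20517x + 83668/3


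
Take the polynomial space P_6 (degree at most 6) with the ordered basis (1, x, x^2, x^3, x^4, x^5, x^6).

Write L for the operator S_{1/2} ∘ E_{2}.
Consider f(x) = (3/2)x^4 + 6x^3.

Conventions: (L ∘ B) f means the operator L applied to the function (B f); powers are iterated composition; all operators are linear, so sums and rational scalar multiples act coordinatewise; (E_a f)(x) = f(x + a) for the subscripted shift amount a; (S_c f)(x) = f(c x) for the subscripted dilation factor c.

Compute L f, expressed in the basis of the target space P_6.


E_{2} f = (3/2)x^4 + 18x^3 + 72x^2 + 120x + 72
S_{1/2} E_{2} f = (3/32)x^4 + (9/4)x^3 + 18x^2 + 60x + 72

the result is g(x) = (3/32)x^4 + (9/4)x^3 + 18x^2 + 60x + 72


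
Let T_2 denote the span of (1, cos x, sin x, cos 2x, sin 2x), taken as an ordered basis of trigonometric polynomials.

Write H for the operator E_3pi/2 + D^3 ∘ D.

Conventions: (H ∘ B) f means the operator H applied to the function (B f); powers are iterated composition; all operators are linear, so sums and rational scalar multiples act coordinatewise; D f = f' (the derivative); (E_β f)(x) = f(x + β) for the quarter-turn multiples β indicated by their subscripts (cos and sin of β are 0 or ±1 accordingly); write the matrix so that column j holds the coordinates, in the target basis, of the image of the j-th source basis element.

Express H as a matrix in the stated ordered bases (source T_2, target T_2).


image of 1: 1
image of cos x: cos x + sin x
image of sin x: -cos x + sin x
image of cos 2x: 15cos 2x
image of sin 2x: 15sin 2x
each image's coordinates form column j of the matrix

the matrix is [[1, 0, 0, 0, 0]; [0, 1, -1, 0, 0]; [0, 1, 1, 0, 0]; [0, 0, 0, 15, 0]; [0, 0, 0, 0, 15]] (rows listed top to bottom)


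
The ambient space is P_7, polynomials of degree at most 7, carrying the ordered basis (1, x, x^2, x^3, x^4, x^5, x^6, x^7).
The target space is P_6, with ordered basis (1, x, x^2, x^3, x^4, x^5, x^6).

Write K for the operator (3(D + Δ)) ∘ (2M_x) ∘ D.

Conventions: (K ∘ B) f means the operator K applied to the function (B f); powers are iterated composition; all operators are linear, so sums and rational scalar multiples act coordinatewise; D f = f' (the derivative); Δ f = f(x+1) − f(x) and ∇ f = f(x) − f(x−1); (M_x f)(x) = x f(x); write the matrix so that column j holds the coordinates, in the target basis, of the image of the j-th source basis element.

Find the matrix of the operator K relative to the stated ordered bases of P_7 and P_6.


the matrix is [[0, 12, 12, 18, 24, 30, 36, 42]; [0, 0, 48, 54, 96, 150, 216, 294]; [0, 0, 0, 108, 144, 300, 540, 882]; [0, 0, 0, 0, 192, 300, 720, 1470]; [0, 0, 0, 0, 0, 300, 540, 1470]; [0, 0, 0, 0, 0, 0, 432, 882]; [0, 0, 0, 0, 0, 0, 0, 588]] (rows listed top to bottom)

image of 1: 0
image of x: 12
image of x^2: 48x + 12
image of x^3: 108x^2 + 54x + 18
image of x^4: 192x^3 + 144x^2 + 96x + 24
image of x^5: 300x^4 + 300x^3 + 300x^2 + 150x + 30
image of x^6: 432x^5 + 540x^4 + 720x^3 + 540x^2 + 216x + 36
image of x^7: 588x^6 + 882x^5 + 1470x^4 + 1470x^3 + 882x^2 + 294x + 42
each image's coordinates form column j of the matrix


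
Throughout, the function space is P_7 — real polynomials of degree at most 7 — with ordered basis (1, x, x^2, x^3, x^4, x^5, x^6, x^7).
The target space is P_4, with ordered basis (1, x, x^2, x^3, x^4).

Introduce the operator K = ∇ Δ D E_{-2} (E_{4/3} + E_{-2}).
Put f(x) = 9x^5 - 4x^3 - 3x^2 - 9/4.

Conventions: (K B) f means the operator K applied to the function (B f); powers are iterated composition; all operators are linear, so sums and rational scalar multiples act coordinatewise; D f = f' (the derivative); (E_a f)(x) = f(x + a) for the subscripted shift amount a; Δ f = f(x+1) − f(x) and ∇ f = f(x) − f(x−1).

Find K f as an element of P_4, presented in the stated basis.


g(x) = 1080x^2 - 5040x + 9012

E_{4/3} f = 9x^5 + 60x^4 + 156x^3 + (583/3)x^2 + (1016/9)x + 751/36
E_{-2} f = 9x^5 - 90x^4 + 356x^3 - 699x^2 + 684x - 1081/4
(E_{4/3} + E_{-2}) f = 18x^5 - 30x^4 + 512x^3 - (1514/3)x^2 + (7172/9)x - 4489/18
E_{-2} (E_{4/3} + E_{-2}) f = 18x^5 - 210x^4 + 1472x^3 - (17210/3)x^2 + (102236/9)x - 54083/6
D E_{-2} (E_{4/3} + E_{-2}) f = 90x^4 - 840x^3 + 4416x^2 - (34420/3)x + 102236/9
Δ D E_{-2} (E_{4/3} + E_{-2}) f = 360x^3 - 1980x^2 + 6672x - 23422/3
∇ Δ D E_{-2} (E_{4/3} + E_{-2}) f = 1080x^2 - 5040x + 9012


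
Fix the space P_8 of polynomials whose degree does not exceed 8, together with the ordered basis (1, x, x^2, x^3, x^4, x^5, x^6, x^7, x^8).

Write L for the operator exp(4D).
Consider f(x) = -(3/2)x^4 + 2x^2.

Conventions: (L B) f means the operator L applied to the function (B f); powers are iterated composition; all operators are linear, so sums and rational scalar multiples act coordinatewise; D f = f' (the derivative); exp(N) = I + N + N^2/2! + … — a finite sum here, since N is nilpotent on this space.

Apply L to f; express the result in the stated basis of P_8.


g(x) = -(3/2)x^4 - 24x^3 - 142x^2 - 368x - 352

order-1 term: -24x^3 + 16x
order-2 term: -144x^2 + 32
order-3 term: -384x
order-4 term: -384
the series for exp(4D) f terminates at order 4
exp(4D) f = -(3/2)x^4 - 24x^3 - 142x^2 - 368x - 352
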